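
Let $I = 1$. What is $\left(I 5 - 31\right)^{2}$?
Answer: $676$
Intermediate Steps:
$\left(I 5 - 31\right)^{2} = \left(1 \cdot 5 - 31\right)^{2} = \left(5 - 31\right)^{2} = \left(-26\right)^{2} = 676$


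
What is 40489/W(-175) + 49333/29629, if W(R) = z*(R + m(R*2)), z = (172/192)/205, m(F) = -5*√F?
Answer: -786937649351/19110705 + 26560784*I*√14/4515 ≈ -41178.0 + 22011.0*I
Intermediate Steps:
z = 43/9840 (z = (172*(1/192))*(1/205) = (43/48)*(1/205) = 43/9840 ≈ 0.0043699)
W(R) = 43*R/9840 - 43*√2*√R/1968 (W(R) = 43*(R - 5*√2*√R)/9840 = 43*R/9840 - 43*√2*√R/1968)
40489/W(-175) + 49333/29629 = 40489/((43/9840)*(-175) - 43*√2*√(-175)/1968) + 49333/29629 = 40489/(-1505/1968 - 43*√2*5*I*√7/1968) + 49333*(1/29629) = 40489/(-1505/1968 - 215*I*√14/1968) + 49333/29629 = 49333/29629 + 40489/(-1505/1968 - 215*I*√14/1968)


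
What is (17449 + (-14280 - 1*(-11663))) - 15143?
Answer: -311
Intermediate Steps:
(17449 + (-14280 - 1*(-11663))) - 15143 = (17449 + (-14280 + 11663)) - 15143 = (17449 - 2617) - 15143 = 14832 - 15143 = -311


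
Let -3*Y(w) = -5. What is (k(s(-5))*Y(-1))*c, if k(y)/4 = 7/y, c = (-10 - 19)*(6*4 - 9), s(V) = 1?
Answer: -20300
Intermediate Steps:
Y(w) = 5/3 (Y(w) = -⅓*(-5) = 5/3)
c = -435 (c = -29*(24 - 9) = -29*15 = -435)
k(y) = 28/y (k(y) = 4*(7/y) = 28/y)
(k(s(-5))*Y(-1))*c = ((28/1)*(5/3))*(-435) = ((28*1)*(5/3))*(-435) = (28*(5/3))*(-435) = (140/3)*(-435) = -20300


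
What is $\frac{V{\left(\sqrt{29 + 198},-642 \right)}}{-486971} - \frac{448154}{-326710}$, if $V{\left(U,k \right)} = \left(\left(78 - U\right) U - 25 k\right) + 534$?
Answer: $\frac{106447003032}{79549147705} - \frac{78 \sqrt{227}}{486971} \approx 1.3357$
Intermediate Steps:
$V{\left(U,k \right)} = 534 - 25 k + U \left(78 - U\right)$ ($V{\left(U,k \right)} = \left(U \left(78 - U\right) - 25 k\right) + 534 = \left(- 25 k + U \left(78 - U\right)\right) + 534 = 534 - 25 k + U \left(78 - U\right)$)
$\frac{V{\left(\sqrt{29 + 198},-642 \right)}}{-486971} - \frac{448154}{-326710} = \frac{534 - \left(\sqrt{29 + 198}\right)^{2} - -16050 + 78 \sqrt{29 + 198}}{-486971} - \frac{448154}{-326710} = \left(534 - \left(\sqrt{227}\right)^{2} + 16050 + 78 \sqrt{227}\right) \left(- \frac{1}{486971}\right) - - \frac{224077}{163355} = \left(534 - 227 + 16050 + 78 \sqrt{227}\right) \left(- \frac{1}{486971}\right) + \frac{224077}{163355} = \left(16357 + 78 \sqrt{227}\right) \left(- \frac{1}{486971}\right) + \frac{224077}{163355} = \left(- \frac{16357}{486971} - \frac{78 \sqrt{227}}{486971}\right) + \frac{224077}{163355} = \frac{106447003032}{79549147705} - \frac{78 \sqrt{227}}{486971}$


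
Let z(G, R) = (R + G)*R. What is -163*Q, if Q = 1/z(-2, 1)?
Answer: 163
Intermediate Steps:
z(G, R) = R*(G + R) (z(G, R) = (G + R)*R = R*(G + R))
Q = -1 (Q = 1/(1*(-2 + 1)) = 1/(1*(-1)) = 1/(-1) = -1)
-163*Q = -163*(-1) = 163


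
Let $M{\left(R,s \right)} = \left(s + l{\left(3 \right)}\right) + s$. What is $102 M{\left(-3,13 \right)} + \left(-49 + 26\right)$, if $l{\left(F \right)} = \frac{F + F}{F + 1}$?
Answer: $2782$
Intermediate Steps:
$l{\left(F \right)} = \frac{2 F}{1 + F}$
$M{\left(R,s \right)} = \frac{3}{2} + 2 s$ ($M{\left(R,s \right)} = \left(s + 2 \cdot 3 \frac{1}{1 + 3}\right) + s = \left(s + 2 \cdot 3 \cdot \frac{1}{4}\right) + s = \left(s + \frac{3}{2}\right) + s = \left(\frac{3}{2} + s\right) + s = \frac{3}{2} + 2 s$)
$102 M{\left(-3,13 \right)} + \left(-49 + 26\right) = 102 \left(\frac{3}{2} + 2 \cdot 13\right) + \left(-49 + 26\right) = 102 \left(\frac{3}{2} + 26\right) - 23 = 102 \cdot \frac{55}{2} - 23 = 2805 - 23 = 2782$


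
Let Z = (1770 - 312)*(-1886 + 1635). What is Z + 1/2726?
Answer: -997601507/2726 ≈ -3.6596e+5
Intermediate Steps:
Z = -365958 (Z = 1458*(-251) = -365958)
Z + 1/2726 = -365958 + 1/2726 = -997601507/2726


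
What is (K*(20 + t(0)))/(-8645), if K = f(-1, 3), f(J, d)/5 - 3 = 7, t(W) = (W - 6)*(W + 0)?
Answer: -200/1729 ≈ -0.11567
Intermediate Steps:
t(W) = W*(-6 + W) (t(W) = (-6 + W)*W = W*(-6 + W))
f(J, d) = 50 (f(J, d) = 15 + 5*7 = 15 + 35 = 50)
K = 50
(K*(20 + t(0)))/(-8645) = (50*(20 + 0*(-6 + 0)))/(-8645) = (50*(20 + 0*(-6)))*(-1/8645) = (50*(20 + 0))*(-1/8645) = (50*20)*(-1/8645) = 1000*(-1/8645) = -200/1729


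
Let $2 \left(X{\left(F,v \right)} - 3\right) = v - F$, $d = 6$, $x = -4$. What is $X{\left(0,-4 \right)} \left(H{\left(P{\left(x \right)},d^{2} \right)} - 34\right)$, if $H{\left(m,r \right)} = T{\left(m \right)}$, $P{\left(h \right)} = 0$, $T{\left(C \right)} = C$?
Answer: $-34$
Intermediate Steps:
$H{\left(m,r \right)} = m$
$X{\left(F,v \right)} = 3 + \frac{v}{2} - \frac{F}{2}$ ($X{\left(F,v \right)} = 3 + \frac{v - F}{2} = 3 - \left(\frac{F}{2} - \frac{v}{2}\right) = 3 + \frac{v}{2} - \frac{F}{2}$)
$X{\left(0,-4 \right)} \left(H{\left(P{\left(x \right)},d^{2} \right)} - 34\right) = \left(3 + \frac{1}{2} \left(-4\right) - 0\right) \left(0 - 34\right) = \left(3 - 2 + 0\right) \left(-34\right) = 1 \left(-34\right) = -34$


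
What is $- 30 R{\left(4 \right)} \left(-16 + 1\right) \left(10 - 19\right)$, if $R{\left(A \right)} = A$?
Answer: $-16200$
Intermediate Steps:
$- 30 R{\left(4 \right)} \left(-16 + 1\right) \left(10 - 19\right) = \left(-30\right) 4 \left(-16 + 1\right) \left(10 - 19\right) = - 120 \left(\left(-15\right) \left(-9\right)\right) = \left(-120\right) 135 = -16200$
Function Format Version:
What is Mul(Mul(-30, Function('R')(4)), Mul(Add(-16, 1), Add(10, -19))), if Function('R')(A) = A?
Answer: -16200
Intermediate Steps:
Mul(Mul(-30, Function('R')(4)), Mul(Add(-16, 1), Add(10, -19))) = Mul(Mul(-30, 4), Mul(Add(-16, 1), Add(10, -19))) = Mul(-120, Mul(-15, -9)) = Mul(-120, 135) = -16200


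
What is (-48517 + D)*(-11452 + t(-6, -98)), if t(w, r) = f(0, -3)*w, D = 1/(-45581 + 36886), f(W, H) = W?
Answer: 4831087078832/8695 ≈ 5.5562e+8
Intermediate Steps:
D = -1/8695 (D = 1/(-8695) = -1/8695 ≈ -0.00011501)
t(w, r) = 0 (t(w, r) = 0*w = 0)
(-48517 + D)*(-11452 + t(-6, -98)) = (-48517 - 1/8695)*(-11452 + 0) = -421855316/8695*(-11452) = 4831087078832/8695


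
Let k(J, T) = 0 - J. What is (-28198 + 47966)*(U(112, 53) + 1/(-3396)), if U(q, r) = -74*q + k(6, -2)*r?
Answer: -144434778334/849 ≈ -1.7012e+8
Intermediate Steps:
k(J, T) = -J
U(q, r) = -74*q - 6*r (U(q, r) = -74*q + (-1*6)*r = -74*q - 6*r)
(-28198 + 47966)*(U(112, 53) + 1/(-3396)) = (-28198 + 47966)*((-74*112 - 6*53) + 1/(-3396)) = 19768*((-8288 - 318) - 1/3396) = 19768*(-8606 - 1/3396) = 19768*(-29225977/3396) = -144434778334/849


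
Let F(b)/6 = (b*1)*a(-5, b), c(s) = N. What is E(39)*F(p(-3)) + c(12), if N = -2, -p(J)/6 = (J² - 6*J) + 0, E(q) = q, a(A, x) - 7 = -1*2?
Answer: -189542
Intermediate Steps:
a(A, x) = 5 (a(A, x) = 7 - 1*2 = 7 - 2 = 5)
p(J) = -6*J² + 36*J (p(J) = -6*((J² - 6*J) + 0) = -6*(J² - 6*J) = -6*J² + 36*J)
c(s) = -2
F(b) = 30*b (F(b) = 6*((b*1)*5) = 6*(b*5) = 6*(5*b) = 30*b)
E(39)*F(p(-3)) + c(12) = 39*(30*(6*(-3)*(6 - 1*(-3)))) - 2 = 39*(30*(6*(-3)*(6 + 3))) - 2 = 39*(30*(6*(-3)*9)) - 2 = 39*(30*(-162)) - 2 = 39*(-4860) - 2 = -189540 - 2 = -189542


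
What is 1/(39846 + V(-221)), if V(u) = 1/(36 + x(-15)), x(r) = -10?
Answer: 26/1035997 ≈ 2.5097e-5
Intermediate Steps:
V(u) = 1/26 (V(u) = 1/(36 - 10) = 1/26)
1/(39846 + V(-221)) = 1/(39846 + 1/26) = 1/(1035997/26) = 26/1035997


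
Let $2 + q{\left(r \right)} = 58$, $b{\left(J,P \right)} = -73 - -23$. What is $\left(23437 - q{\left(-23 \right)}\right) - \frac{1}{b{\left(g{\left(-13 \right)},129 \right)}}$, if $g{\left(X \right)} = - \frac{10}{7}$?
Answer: $\frac{1169051}{50} \approx 23381.0$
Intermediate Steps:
$g{\left(X \right)} = - \frac{10}{7}$ ($g{\left(X \right)} = \left(-10\right) \frac{1}{7} = - \frac{10}{7}$)
$b{\left(J,P \right)} = -50$ ($b{\left(J,P \right)} = -73 + 23 = -50$)
$q{\left(r \right)} = 56$ ($q{\left(r \right)} = -2 + 58 = 56$)
$\left(23437 - q{\left(-23 \right)}\right) - \frac{1}{b{\left(g{\left(-13 \right)},129 \right)}} = \left(23437 - 56\right) - \frac{1}{-50} = \left(23437 - 56\right) - - \frac{1}{50} = 23381 + \frac{1}{50} = \frac{1169051}{50}$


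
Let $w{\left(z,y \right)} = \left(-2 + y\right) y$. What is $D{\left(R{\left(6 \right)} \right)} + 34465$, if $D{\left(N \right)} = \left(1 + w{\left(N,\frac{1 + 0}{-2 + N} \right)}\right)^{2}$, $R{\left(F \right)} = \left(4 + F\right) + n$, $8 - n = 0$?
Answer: $\frac{2258748865}{65536} \approx 34466.0$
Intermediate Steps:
$n = 8$ ($n = 8 - 0 = 8 + 0 = 8$)
$w{\left(z,y \right)} = y \left(-2 + y\right)$
$R{\left(F \right)} = 12 + F$ ($R{\left(F \right)} = \left(4 + F\right) + 8 = 12 + F$)
$D{\left(N \right)} = \left(1 + \frac{-2 + \frac{1}{-2 + N}}{-2 + N}\right)^{2}$ ($D{\left(N \right)} = \left(1 + \frac{1 + 0}{-2 + N} \left(-2 + \frac{1 + 0}{-2 + N}\right)\right)^{2} = \left(1 + 1 \frac{1}{-2 + N} \left(-2 + 1 \frac{1}{-2 + N}\right)\right)^{2} = \left(1 + \frac{-2 + \frac{1}{-2 + N}}{-2 + N}\right)^{2}$)
$D{\left(R{\left(6 \right)} \right)} + 34465 = \frac{\left(-5 - \left(-2 + \left(12 + 6\right)\right)^{2} + 2 \left(12 + 6\right)\right)^{2}}{\left(-2 + \left(12 + 6\right)\right)^{4}} + 34465 = \frac{\left(-5 - \left(-2 + 18\right)^{2} + 2 \cdot 18\right)^{2}}{\left(-2 + 18\right)^{4}} + 34465 = \frac{\left(-5 - 16^{2} + 36\right)^{2}}{65536} + 34465 = \frac{\left(-5 - 256 + 36\right)^{2}}{65536} + 34465 = \frac{\left(-225\right)^{2}}{65536} + 34465 = \frac{1}{65536} \cdot 50625 + 34465 = \frac{50625}{65536} + 34465 = \frac{2258748865}{65536}$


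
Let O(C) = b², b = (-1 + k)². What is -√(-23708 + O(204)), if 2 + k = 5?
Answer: -2*I*√5923 ≈ -153.92*I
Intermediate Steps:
k = 3 (k = -2 + 5 = 3)
b = 4 (b = (-1 + 3)² = 2² = 4)
O(C) = 16 (O(C) = 4² = 16)
-√(-23708 + O(204)) = -√(-23708 + 16) = -√(-23692) = -2*I*√5923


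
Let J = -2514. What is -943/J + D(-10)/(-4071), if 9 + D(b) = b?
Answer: 1295573/3411498 ≈ 0.37977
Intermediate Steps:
D(b) = -9 + b
-943/J + D(-10)/(-4071) = -943/(-2514) + (-9 - 10)/(-4071) = -943*(-1/2514) - 19*(-1/4071) = 943/2514 + 19/4071 = 1295573/3411498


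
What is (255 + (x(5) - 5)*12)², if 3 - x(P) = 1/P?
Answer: 1306449/25 ≈ 52258.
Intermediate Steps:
x(P) = 3 - 1/P
(255 + (x(5) - 5)*12)² = (255 + ((3 - 1/5) - 5)*12)² = (255 + ((3 - 1*⅕) - 5)*12)² = (255 + ((3 - ⅕) - 5)*12)² = (255 + (14/5 - 5)*12)² = (255 - 11/5*12)² = (255 - 132/5)² = (1143/5)² = 1306449/25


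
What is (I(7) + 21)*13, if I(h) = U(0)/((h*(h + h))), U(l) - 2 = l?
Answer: 13390/49 ≈ 273.27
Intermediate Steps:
U(l) = 2 + l
I(h) = h**(-2) (I(h) = (2 + 0)/((h*(h + h))) = 2/((h*(2*h))) = 2/((2*h**2)) = 2*(1/(2*h**2)) = h**(-2))
(I(7) + 21)*13 = (7**(-2) + 21)*13 = (1/49 + 21)*13 = (1030/49)*13 = 13390/49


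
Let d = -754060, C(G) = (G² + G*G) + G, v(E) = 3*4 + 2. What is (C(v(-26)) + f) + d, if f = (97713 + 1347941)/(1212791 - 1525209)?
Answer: -3797685823/5039 ≈ -7.5366e+5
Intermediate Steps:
v(E) = 14 (v(E) = 12 + 2 = 14)
C(G) = G + 2*G² (C(G) = (G² + G²) + G = 2*G² + G = G + 2*G²)
f = -23317/5039 (f = 1445654/(-312418) = 1445654*(-1/312418) = -23317/5039 ≈ -4.6273)
(C(v(-26)) + f) + d = (14*(1 + 2*14) - 23317/5039) - 754060 = (14*(1 + 28) - 23317/5039) - 754060 = (14*29 - 23317/5039) - 754060 = (406 - 23317/5039) - 754060 = 2022517/5039 - 754060 = -3797685823/5039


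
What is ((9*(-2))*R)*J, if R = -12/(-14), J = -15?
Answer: 1620/7 ≈ 231.43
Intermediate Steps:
R = 6/7 (R = -12*(-1/14) = 6/7 ≈ 0.85714)
((9*(-2))*R)*J = ((9*(-2))*(6/7))*(-15) = -18*6/7*(-15) = -108/7*(-15) = 1620/7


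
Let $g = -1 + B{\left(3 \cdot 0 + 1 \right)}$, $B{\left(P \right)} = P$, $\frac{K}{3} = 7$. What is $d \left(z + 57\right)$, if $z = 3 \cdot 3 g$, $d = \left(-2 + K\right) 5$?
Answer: $5415$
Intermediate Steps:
$K = 21$ ($K = 3 \cdot 7 = 21$)
$g = 0$ ($g = -1 + \left(3 \cdot 0 + 1\right) = -1 + \left(0 + 1\right) = -1 + 1 = 0$)
$d = 95$ ($d = \left(-2 + 21\right) 5 = 19 \cdot 5 = 95$)
$z = 0$ ($z = 3 \cdot 3 \cdot 0 = 9 \cdot 0 = 0$)
$d \left(z + 57\right) = 95 \left(0 + 57\right) = 95 \cdot 57 = 5415$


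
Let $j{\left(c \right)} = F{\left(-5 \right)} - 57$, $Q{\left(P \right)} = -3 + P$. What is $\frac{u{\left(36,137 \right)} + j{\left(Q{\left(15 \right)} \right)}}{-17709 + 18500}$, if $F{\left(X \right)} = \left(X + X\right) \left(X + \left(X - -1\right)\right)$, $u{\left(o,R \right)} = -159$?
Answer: $- \frac{18}{113} \approx -0.15929$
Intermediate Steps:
$F{\left(X \right)} = 2 X \left(1 + 2 X\right)$ ($F{\left(X \right)} = 2 X \left(X + \left(X + 1\right)\right) = 2 X \left(X + \left(1 + X\right)\right) = 2 X \left(1 + 2 X\right)$)
$j{\left(c \right)} = 33$ ($j{\left(c \right)} = 2 \left(-5\right) \left(1 + 2 \left(-5\right)\right) - 57 = 2 \left(-5\right) \left(1 - 10\right) - 57 = 2 \left(-5\right) \left(-9\right) - 57 = 90 - 57 = 33$)
$\frac{u{\left(36,137 \right)} + j{\left(Q{\left(15 \right)} \right)}}{-17709 + 18500} = \frac{-159 + 33}{-17709 + 18500} = - \frac{126}{791} = \left(-126\right) \frac{1}{791} = - \frac{18}{113}$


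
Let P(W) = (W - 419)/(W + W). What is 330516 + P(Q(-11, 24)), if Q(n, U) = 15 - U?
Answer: 2974858/9 ≈ 3.3054e+5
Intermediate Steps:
P(W) = (-419 + W)/(2*W) (P(W) = (-419 + W)/((2*W)) = (-419 + W)*(1/(2*W)) = (-419 + W)/(2*W))
330516 + P(Q(-11, 24)) = 330516 + (-419 + (15 - 1*24))/(2*(15 - 1*24)) = 330516 + (-419 + (15 - 24))/(2*(15 - 24)) = 330516 + (½)*(-419 - 9)/(-9) = 330516 + (½)*(-⅑)*(-428) = 330516 + 214/9 = 2974858/9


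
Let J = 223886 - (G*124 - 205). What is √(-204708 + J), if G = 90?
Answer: √8223 ≈ 90.681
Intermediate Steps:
J = 212931 (J = 223886 - (90*124 - 205) = 223886 - (11160 - 205) = 223886 - 1*10955 = 223886 - 10955 = 212931)
√(-204708 + J) = √(-204708 + 212931) = √8223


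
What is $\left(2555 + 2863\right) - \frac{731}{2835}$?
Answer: $\frac{15359299}{2835} \approx 5417.7$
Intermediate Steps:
$\left(2555 + 2863\right) - \frac{731}{2835} = 5418 - \frac{731}{2835} = \frac{15359299}{2835}$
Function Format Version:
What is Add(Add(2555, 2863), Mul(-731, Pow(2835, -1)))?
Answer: Rational(15359299, 2835) ≈ 5417.7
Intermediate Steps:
Add(Add(2555, 2863), Mul(-731, Pow(2835, -1))) = Add(5418, Mul(-731, Rational(1, 2835))) = Add(5418, Rational(-731, 2835)) = Rational(15359299, 2835)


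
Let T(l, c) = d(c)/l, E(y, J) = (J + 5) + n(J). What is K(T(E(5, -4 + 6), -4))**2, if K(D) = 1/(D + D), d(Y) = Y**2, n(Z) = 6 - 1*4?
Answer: 81/1024 ≈ 0.079102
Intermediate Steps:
n(Z) = 2 (n(Z) = 6 - 4 = 2)
E(y, J) = 7 + J (E(y, J) = (J + 5) + 2 = (5 + J) + 2 = 7 + J)
T(l, c) = c**2/l
K(D) = 1/(2*D)
K(T(E(5, -4 + 6), -4))**2 = (1/(2*(((-4)**2/(7 + (-4 + 6))))))**2 = (1/(2*((16/(7 + 2)))))**2 = (1/(2*((16/9))))**2 = (1/(2*((16*(1/9)))))**2 = (1/(2*(16/9)))**2 = ((1/2)*(9/16))**2 = (9/32)**2 = 81/1024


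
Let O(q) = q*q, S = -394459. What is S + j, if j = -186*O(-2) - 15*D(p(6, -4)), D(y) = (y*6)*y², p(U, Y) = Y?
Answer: -389443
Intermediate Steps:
O(q) = q²
D(y) = 6*y³ (D(y) = (6*y)*y² = 6*y³)
j = 5016 (j = -186*(-2)² - 90*(-4)³ = -186*4 - 90*(-64) = -744 - 15*(-384) = -744 + 5760 = 5016)
S + j = -394459 + 5016 = -389443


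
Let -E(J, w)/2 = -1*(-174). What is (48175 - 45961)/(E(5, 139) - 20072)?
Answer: -1107/10210 ≈ -0.10842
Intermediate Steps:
E(J, w) = -348 (E(J, w) = -(-2)*(-174) = -2*174 = -348)
(48175 - 45961)/(E(5, 139) - 20072) = (48175 - 45961)/(-348 - 20072) = 2214/(-20420) = 2214*(-1/20420) = -1107/10210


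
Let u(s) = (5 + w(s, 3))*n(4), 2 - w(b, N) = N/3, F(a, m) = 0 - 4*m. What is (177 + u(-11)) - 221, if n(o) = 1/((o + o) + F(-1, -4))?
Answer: -175/4 ≈ -43.750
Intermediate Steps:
F(a, m) = -4*m
n(o) = 1/(16 + 2*o) (n(o) = 1/((o + o) - 4*(-4)) = 1/(2*o + 16) = 1/(16 + 2*o))
w(b, N) = 2 - N/3
u(s) = 1/4 (u(s) = (5 + (2 - 1/3*3))*(1/(2*(8 + 4))) = (5 + (2 - 1))*((1/2)/12) = (5 + 1)*((1/2)*(1/12)) = 6*(1/24) = 1/4)
(177 + u(-11)) - 221 = (177 + 1/4) - 221 = 709/4 - 221 = -175/4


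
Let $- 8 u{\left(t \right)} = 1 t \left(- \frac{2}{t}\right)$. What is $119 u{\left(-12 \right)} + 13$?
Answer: $\frac{171}{4} \approx 42.75$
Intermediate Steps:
$u{\left(t \right)} = \frac{1}{4}$ ($u{\left(t \right)} = - \frac{1 t \left(- \frac{2}{t}\right)}{8} = - \frac{t \left(- \frac{2}{t}\right)}{8} = \left(- \frac{1}{8}\right) \left(-2\right) = \frac{1}{4}$)
$119 u{\left(-12 \right)} + 13 = 119 \cdot \frac{1}{4} + 13 = \frac{119}{4} + 13 = \frac{171}{4}$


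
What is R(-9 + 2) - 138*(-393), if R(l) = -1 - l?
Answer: 54240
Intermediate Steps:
R(-9 + 2) - 138*(-393) = (-1 - (-9 + 2)) - 138*(-393) = (-1 - 1*(-7)) + 54234 = (-1 + 7) + 54234 = 6 + 54234 = 54240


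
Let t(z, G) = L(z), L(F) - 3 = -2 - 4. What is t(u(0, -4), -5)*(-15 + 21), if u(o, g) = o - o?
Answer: -18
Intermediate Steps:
L(F) = -3 (L(F) = 3 + (-2 - 4) = 3 - 6 = -3)
u(o, g) = 0
t(z, G) = -3
t(u(0, -4), -5)*(-15 + 21) = -3*(-15 + 21) = -3*6 = -18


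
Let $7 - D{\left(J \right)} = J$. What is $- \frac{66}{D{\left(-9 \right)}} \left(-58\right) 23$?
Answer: $\frac{22011}{4} \approx 5502.8$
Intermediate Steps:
$D{\left(J \right)} = 7 - J$
$- \frac{66}{D{\left(-9 \right)}} \left(-58\right) 23 = - \frac{66}{7 - -9} \left(-58\right) 23 = - \frac{66}{7 + 9} \left(-58\right) 23 = - \frac{66}{16} \left(-58\right) 23 = \left(-66\right) \frac{1}{16} \left(-58\right) 23 = \left(- \frac{33}{8}\right) \left(-58\right) 23 = \frac{957}{4} \cdot 23 = \frac{22011}{4}$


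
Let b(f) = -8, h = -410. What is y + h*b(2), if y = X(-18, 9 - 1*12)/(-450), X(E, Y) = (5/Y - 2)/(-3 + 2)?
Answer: 4427989/1350 ≈ 3280.0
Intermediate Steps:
X(E, Y) = 2 - 5/Y (X(E, Y) = (-2 + 5/Y)/(-1) = (-2 + 5/Y)*(-1) = 2 - 5/Y)
y = -11/1350 (y = (2 - 5/(9 - 1*12))/(-450) = (2 - 5/(9 - 12))*(-1/450) = (2 - 5/(-3))*(-1/450) = (2 - 5*(-⅓))*(-1/450) = (2 + 5/3)*(-1/450) = (11/3)*(-1/450) = -11/1350 ≈ -0.0081481)
y + h*b(2) = -11/1350 - 410*(-8) = -11/1350 + 3280 = 4427989/1350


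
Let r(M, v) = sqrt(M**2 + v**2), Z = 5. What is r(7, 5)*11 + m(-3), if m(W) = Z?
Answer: 5 + 11*sqrt(74) ≈ 99.626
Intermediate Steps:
m(W) = 5
r(7, 5)*11 + m(-3) = sqrt(7**2 + 5**2)*11 + 5 = sqrt(49 + 25)*11 + 5 = sqrt(74)*11 + 5 = 11*sqrt(74) + 5 = 5 + 11*sqrt(74)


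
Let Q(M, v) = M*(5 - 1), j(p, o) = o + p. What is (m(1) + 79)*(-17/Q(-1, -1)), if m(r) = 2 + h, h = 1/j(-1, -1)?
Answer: 2737/8 ≈ 342.13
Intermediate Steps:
h = -½ (h = 1/(-1 - 1) = 1/(-2) = -½ ≈ -0.50000)
Q(M, v) = 4*M (Q(M, v) = M*4 = 4*M)
m(r) = 3/2 (m(r) = 2 - ½ = 3/2)
(m(1) + 79)*(-17/Q(-1, -1)) = (3/2 + 79)*(-17/(4*(-1))) = 161*(-17/(-4))/2 = 161*(-17*(-¼))/2 = (161/2)*(17/4) = 2737/8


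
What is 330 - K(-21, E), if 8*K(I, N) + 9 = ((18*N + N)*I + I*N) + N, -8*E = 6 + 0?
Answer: 9339/32 ≈ 291.84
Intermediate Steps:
E = -¾ (E = -(6 + 0)/8 = -⅛*6 = -¾ ≈ -0.75000)
K(I, N) = -9/8 + N/8 + 5*I*N/2 (K(I, N) = -9/8 + (((18*N + N)*I + I*N) + N)/8 = -9/8 + (((19*N)*I + I*N) + N)/8 = -9/8 + ((19*I*N + I*N) + N)/8 = -9/8 + (20*I*N + N)/8 = -9/8 + (N + 20*I*N)/8 = -9/8 + (N/8 + 5*I*N/2) = -9/8 + N/8 + 5*I*N/2)
330 - K(-21, E) = 330 - (-9/8 + (⅛)*(-¾) + (5/2)*(-21)*(-¾)) = 330 - (-9/8 - 3/32 + 315/8) = 330 - 1*1221/32 = 330 - 1221/32 = 9339/32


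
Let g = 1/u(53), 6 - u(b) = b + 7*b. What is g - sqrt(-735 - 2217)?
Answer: -1/418 - 6*I*sqrt(82) ≈ -0.0023923 - 54.332*I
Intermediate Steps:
u(b) = 6 - 8*b (u(b) = 6 - (b + 7*b) = 6 - 8*b)
g = -1/418 (g = 1/(6 - 8*53) = 1/(6 - 424) = 1/(-418) = -1/418 ≈ -0.0023923)
g - sqrt(-735 - 2217) = -1/418 - sqrt(-735 - 2217) = -1/418 - sqrt(-2952) = -1/418 - 6*I*sqrt(82)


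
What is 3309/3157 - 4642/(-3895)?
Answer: 671789/299915 ≈ 2.2399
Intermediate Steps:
3309/3157 - 4642/(-3895) = 3309*(1/3157) - 4642*(-1/3895) = 3309/3157 + 4642/3895 = 671789/299915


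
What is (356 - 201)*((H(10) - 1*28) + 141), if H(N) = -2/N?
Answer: 17484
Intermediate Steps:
(356 - 201)*((H(10) - 1*28) + 141) = (356 - 201)*((-2/10 - 1*28) + 141) = 155*((-2*⅒ - 28) + 141) = 155*((-⅕ - 28) + 141) = 155*(-141/5 + 141) = 155*(564/5) = 17484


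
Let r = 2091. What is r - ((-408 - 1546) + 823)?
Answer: 3222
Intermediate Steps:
r - ((-408 - 1546) + 823) = 2091 - ((-408 - 1546) + 823) = 2091 - (-1954 + 823) = 2091 - 1*(-1131) = 2091 + 1131 = 3222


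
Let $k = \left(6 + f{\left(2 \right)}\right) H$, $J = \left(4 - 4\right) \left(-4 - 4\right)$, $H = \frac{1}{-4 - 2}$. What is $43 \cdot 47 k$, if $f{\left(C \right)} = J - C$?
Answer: $- \frac{4042}{3} \approx -1347.3$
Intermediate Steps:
$H = - \frac{1}{6}$ ($H = \frac{1}{-6} = - \frac{1}{6} \approx -0.16667$)
$J = 0$ ($J = 0 \left(-8\right) = 0$)
$f{\left(C \right)} = - C$ ($f{\left(C \right)} = 0 - C = - C$)
$k = - \frac{2}{3}$ ($k = \left(6 - 2\right) \left(- \frac{1}{6}\right) = 4 \left(- \frac{1}{6}\right) = - \frac{2}{3} \approx -0.66667$)
$43 \cdot 47 k = 43 \cdot 47 \left(- \frac{2}{3}\right) = 2021 \left(- \frac{2}{3}\right) = - \frac{4042}{3}$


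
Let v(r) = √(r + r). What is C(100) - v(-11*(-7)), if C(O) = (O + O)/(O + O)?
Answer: 1 - √154 ≈ -11.410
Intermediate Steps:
C(O) = 1 (C(O) = (2*O)/((2*O)) = (2*O)*(1/(2*O)) = 1)
v(r) = √2*√r (v(r) = √(2*r) = √2*√r)
C(100) - v(-11*(-7)) = 1 - √2*√(-11*(-7)) = 1 - √2*√77 = 1 - √154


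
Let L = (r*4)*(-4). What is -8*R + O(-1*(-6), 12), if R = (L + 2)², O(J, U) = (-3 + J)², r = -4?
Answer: -34839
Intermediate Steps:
L = 64 (L = -4*4*(-4) = -16*(-4) = 64)
R = 4356 (R = (64 + 2)² = 66² = 4356)
-8*R + O(-1*(-6), 12) = -8*4356 + (-3 - 1*(-6))² = -34848 + (-3 + 6)² = -34848 + 3² = -34848 + 9 = -34839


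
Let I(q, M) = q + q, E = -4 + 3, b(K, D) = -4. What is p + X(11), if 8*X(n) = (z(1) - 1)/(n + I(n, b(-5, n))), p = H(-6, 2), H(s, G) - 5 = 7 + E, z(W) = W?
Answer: 11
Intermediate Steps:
E = -1
H(s, G) = 11 (H(s, G) = 5 + (7 - 1) = 5 + 6 = 11)
I(q, M) = 2*q
p = 11
X(n) = 0 (X(n) = ((1 - 1)/(n + 2*n))/8 = (0/((3*n)))/8 = (0*(1/(3*n)))/8 = (⅛)*0 = 0)
p + X(11) = 11 + 0 = 11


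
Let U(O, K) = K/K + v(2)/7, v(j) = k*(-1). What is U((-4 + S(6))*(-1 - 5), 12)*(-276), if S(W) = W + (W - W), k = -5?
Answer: -3312/7 ≈ -473.14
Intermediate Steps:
v(j) = 5 (v(j) = -5*(-1) = 5)
S(W) = W (S(W) = W + 0 = W)
U(O, K) = 12/7 (U(O, K) = K/K + 5/7 = 1 + 5*(⅐) = 1 + 5/7 = 12/7)
U((-4 + S(6))*(-1 - 5), 12)*(-276) = (12/7)*(-276) = -3312/7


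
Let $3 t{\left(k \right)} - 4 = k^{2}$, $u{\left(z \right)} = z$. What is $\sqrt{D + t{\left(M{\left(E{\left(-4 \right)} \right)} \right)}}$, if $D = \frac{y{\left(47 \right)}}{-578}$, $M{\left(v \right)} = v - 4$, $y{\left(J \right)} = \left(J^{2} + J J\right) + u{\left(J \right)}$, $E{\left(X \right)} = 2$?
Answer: $\frac{7 i \sqrt{1074}}{102} \approx 2.2491 i$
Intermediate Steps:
$y{\left(J \right)} = J + 2 J^{2}$ ($y{\left(J \right)} = \left(J^{2} + J J\right) + J = \left(J^{2} + J^{2}\right) + J = 2 J^{2} + J = J + 2 J^{2}$)
$M{\left(v \right)} = -4 + v$ ($M{\left(v \right)} = v - 4 = -4 + v$)
$D = - \frac{4465}{578}$ ($D = \frac{47 \left(1 + 2 \cdot 47\right)}{-578} = 47 \left(1 + 94\right) \left(- \frac{1}{578}\right) = 47 \cdot 95 \left(- \frac{1}{578}\right) = 4465 \left(- \frac{1}{578}\right) = - \frac{4465}{578} \approx -7.7249$)
$t{\left(k \right)} = \frac{4}{3} + \frac{k^{2}}{3}$
$\sqrt{D + t{\left(M{\left(E{\left(-4 \right)} \right)} \right)}} = \sqrt{- \frac{4465}{578} + \left(\frac{4}{3} + \frac{\left(-4 + 2\right)^{2}}{3}\right)} = \sqrt{- \frac{4465}{578} + \left(\frac{4}{3} + \frac{\left(-2\right)^{2}}{3}\right)} = \sqrt{- \frac{4465}{578} + \left(\frac{4}{3} + \frac{1}{3} \cdot 4\right)} = \sqrt{- \frac{4465}{578} + \left(\frac{4}{3} + \frac{4}{3}\right)} = \sqrt{- \frac{4465}{578} + \frac{8}{3}} = \sqrt{- \frac{8771}{1734}} = \frac{7 i \sqrt{1074}}{102}$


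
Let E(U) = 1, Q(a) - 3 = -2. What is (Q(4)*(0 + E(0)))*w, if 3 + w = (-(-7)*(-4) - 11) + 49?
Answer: 7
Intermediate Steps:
Q(a) = 1 (Q(a) = 3 - 2 = 1)
w = 7 (w = -3 + ((-(-7)*(-4) - 11) + 49) = -3 + ((-1*28 - 11) + 49) = -3 + ((-28 - 11) + 49) = -3 + (-39 + 49) = -3 + 10 = 7)
(Q(4)*(0 + E(0)))*w = (1*(0 + 1))*7 = (1*1)*7 = 1*7 = 7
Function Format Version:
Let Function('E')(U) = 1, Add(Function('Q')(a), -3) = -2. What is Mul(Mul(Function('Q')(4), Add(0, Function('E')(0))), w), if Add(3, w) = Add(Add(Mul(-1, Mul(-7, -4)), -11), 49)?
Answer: 7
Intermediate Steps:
Function('Q')(a) = 1 (Function('Q')(a) = Add(3, -2) = 1)
w = 7 (w = Add(-3, Add(Add(Mul(-1, Mul(-7, -4)), -11), 49)) = Add(-3, Add(Add(Mul(-1, 28), -11), 49)) = Add(-3, Add(Add(-28, -11), 49)) = Add(-3, Add(-39, 49)) = Add(-3, 10) = 7)
Mul(Mul(Function('Q')(4), Add(0, Function('E')(0))), w) = Mul(Mul(1, Add(0, 1)), 7) = Mul(Mul(1, 1), 7) = Mul(1, 7) = 7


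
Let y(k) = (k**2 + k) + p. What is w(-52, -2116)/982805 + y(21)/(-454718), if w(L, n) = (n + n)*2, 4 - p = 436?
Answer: -1939108651/223449561995 ≈ -0.0086781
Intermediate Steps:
p = -432 (p = 4 - 1*436 = 4 - 436 = -432)
w(L, n) = 4*n (w(L, n) = (2*n)*2 = 4*n)
y(k) = -432 + k + k**2 (y(k) = (k**2 + k) - 432 = (k + k**2) - 432 = -432 + k + k**2)
w(-52, -2116)/982805 + y(21)/(-454718) = (4*(-2116))/982805 + (-432 + 21 + 21**2)/(-454718) = -8464*1/982805 + (-432 + 21 + 441)*(-1/454718) = -8464/982805 + 30*(-1/454718) = -8464/982805 - 15/227359 = -1939108651/223449561995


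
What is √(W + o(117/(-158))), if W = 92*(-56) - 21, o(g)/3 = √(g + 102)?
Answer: √(-129138772 + 474*√2527842)/158 ≈ 71.713*I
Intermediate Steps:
o(g) = 3*√(102 + g) (o(g) = 3*√(g + 102) = 3*√(102 + g))
W = -5173 (W = -5152 - 21 = -5173)
√(W + o(117/(-158))) = √(-5173 + 3*√(102 + 117/(-158))) = √(-5173 + 3*√(102 + 117*(-1/158))) = √(-5173 + 3*√(102 - 117/158)) = √(-5173 + 3*√(15999/158)) = √(-5173 + 3*(√2527842/158)) = √(-5173 + 3*√2527842/158)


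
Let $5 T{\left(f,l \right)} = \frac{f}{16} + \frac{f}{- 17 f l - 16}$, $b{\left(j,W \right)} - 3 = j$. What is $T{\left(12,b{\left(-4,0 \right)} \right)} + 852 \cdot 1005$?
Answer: $\frac{804884553}{940} \approx 8.5626 \cdot 10^{5}$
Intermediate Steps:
$b{\left(j,W \right)} = 3 + j$
$T{\left(f,l \right)} = \frac{f}{80} + \frac{f}{5 \left(-16 - 17 f l\right)}$ ($T{\left(f,l \right)} = \frac{\frac{f}{16} + \frac{f}{- 17 f l - 16}}{5} = \frac{f \frac{1}{16} + \frac{f}{- 17 f l - 16}}{5} = \frac{\frac{f}{16} + \frac{f}{-16 - 17 f l}}{5} = \frac{f}{80} + \frac{f}{5 \left(-16 - 17 f l\right)}$)
$T{\left(12,b{\left(-4,0 \right)} \right)} + 852 \cdot 1005 = \frac{17 \left(3 - 4\right) 12^{2}}{80 \left(16 + 17 \cdot 12 \left(3 - 4\right)\right)} + 852 \cdot 1005 = \frac{17}{80} \left(-1\right) 144 \frac{1}{16 + 17 \cdot 12 \left(-1\right)} + 856260 = \frac{17}{80} \left(-1\right) 144 \frac{1}{16 - 204} + 856260 = \frac{17}{80} \left(-1\right) 144 \frac{1}{-188} + 856260 = \frac{17}{80} \left(-1\right) 144 \left(- \frac{1}{188}\right) + 856260 = \frac{153}{940} + 856260 = \frac{804884553}{940}$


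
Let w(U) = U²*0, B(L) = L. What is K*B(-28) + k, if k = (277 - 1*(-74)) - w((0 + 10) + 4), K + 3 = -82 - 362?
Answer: 12867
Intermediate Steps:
w(U) = 0
K = -447 (K = -3 + (-82 - 362) = -3 - 444 = -447)
k = 351 (k = (277 - 1*(-74)) - 1*0 = (277 + 74) + 0 = 351 + 0 = 351)
K*B(-28) + k = -447*(-28) + 351 = 12516 + 351 = 12867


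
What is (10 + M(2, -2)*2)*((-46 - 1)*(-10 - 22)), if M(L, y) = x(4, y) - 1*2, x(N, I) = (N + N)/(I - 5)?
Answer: 39104/7 ≈ 5586.3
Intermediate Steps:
x(N, I) = 2*N/(-5 + I) (x(N, I) = (2*N)/(-5 + I) = 2*N/(-5 + I))
M(L, y) = -2 + 8/(-5 + y) (M(L, y) = 2*4/(-5 + y) - 1*2 = 8/(-5 + y) - 2 = -2 + 8/(-5 + y))
(10 + M(2, -2)*2)*((-46 - 1)*(-10 - 22)) = (10 + (2*(9 - 1*(-2))/(-5 - 2))*2)*((-46 - 1)*(-10 - 22)) = (10 + (2*(9 + 2)/(-7))*2)*(-47*(-32)) = (10 + (2*(-⅐)*11)*2)*1504 = (10 - 22/7*2)*1504 = (10 - 44/7)*1504 = (26/7)*1504 = 39104/7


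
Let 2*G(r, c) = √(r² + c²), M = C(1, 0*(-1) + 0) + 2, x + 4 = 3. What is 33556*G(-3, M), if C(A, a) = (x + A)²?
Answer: 16778*√13 ≈ 60494.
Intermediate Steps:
x = -1 (x = -4 + 3 = -1)
C(A, a) = (-1 + A)²
M = 2 (M = (-1 + 1)² + 2 = 0² + 2 = 0 + 2 = 2)
G(r, c) = √(c² + r²)/2 (G(r, c) = √(r² + c²)/2 = √(c² + r²)/2)
33556*G(-3, M) = 33556*(√(2² + (-3)²)/2) = 33556*(√(4 + 9)/2) = 33556*(√13/2) = 16778*√13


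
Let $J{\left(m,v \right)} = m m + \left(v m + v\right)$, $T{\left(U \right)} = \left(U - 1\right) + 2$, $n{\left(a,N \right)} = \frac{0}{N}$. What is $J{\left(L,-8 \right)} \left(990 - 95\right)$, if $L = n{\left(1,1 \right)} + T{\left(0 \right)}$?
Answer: $-13425$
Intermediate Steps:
$n{\left(a,N \right)} = 0$
$T{\left(U \right)} = 1 + U$ ($T{\left(U \right)} = \left(-1 + U\right) + 2 = 1 + U$)
$L = 1$ ($L = 0 + \left(1 + 0\right) = 0 + 1 = 1$)
$J{\left(m,v \right)} = v + m^{2} + m v$ ($J{\left(m,v \right)} = m^{2} + \left(m v + v\right) = m^{2} + \left(v + m v\right) = v + m^{2} + m v$)
$J{\left(L,-8 \right)} \left(990 - 95\right) = \left(-8 + 1^{2} + 1 \left(-8\right)\right) \left(990 - 95\right) = \left(-8 + 1 - 8\right) 895 = \left(-15\right) 895 = -13425$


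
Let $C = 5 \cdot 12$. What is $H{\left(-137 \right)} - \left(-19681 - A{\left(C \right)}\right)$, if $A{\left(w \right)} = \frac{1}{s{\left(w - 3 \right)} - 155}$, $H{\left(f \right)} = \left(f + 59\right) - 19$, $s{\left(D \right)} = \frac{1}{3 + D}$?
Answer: $\frac{182111556}{9299} \approx 19584.0$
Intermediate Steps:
$C = 60$
$H{\left(f \right)} = 40 + f$ ($H{\left(f \right)} = \left(59 + f\right) - 19 = 40 + f$)
$A{\left(w \right)} = \frac{1}{-155 + \frac{1}{w}}$ ($A{\left(w \right)} = \frac{1}{\frac{1}{3 + \left(w - 3\right)} - 155} = \frac{1}{\frac{1}{3 + \left(-3 + w\right)} - 155} = \frac{1}{\frac{1}{w} - 155} = \frac{1}{-155 + \frac{1}{w}}$)
$H{\left(-137 \right)} - \left(-19681 - A{\left(C \right)}\right) = \left(40 - 137\right) - \left(-19681 - \left(-1\right) 60 \frac{1}{-1 + 155 \cdot 60}\right) = -97 - \left(-19681 - \left(-1\right) 60 \frac{1}{-1 + 9300}\right) = -97 - \left(-19681 - \left(-1\right) 60 \cdot \frac{1}{9299}\right) = -97 - \left(-19681 - - \frac{60}{9299}\right) = -97 - \left(-19681 + \frac{60}{9299}\right) = -97 - - \frac{183013559}{9299} = -97 + \frac{183013559}{9299} = \frac{182111556}{9299}$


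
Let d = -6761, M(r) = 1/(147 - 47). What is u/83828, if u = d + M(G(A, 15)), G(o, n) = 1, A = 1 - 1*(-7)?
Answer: -676099/8382800 ≈ -0.080653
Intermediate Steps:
A = 8 (A = 1 + 7 = 8)
M(r) = 1/100
u = -676099/100 (u = -6761 + 1/100 = -676099/100 ≈ -6761.0)
u/83828 = -676099/100/83828 = -676099/100*1/83828 = -676099/8382800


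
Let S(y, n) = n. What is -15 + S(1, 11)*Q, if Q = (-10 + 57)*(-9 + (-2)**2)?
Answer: -2600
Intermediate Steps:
Q = -235 (Q = 47*(-9 + 4) = 47*(-5) = -235)
-15 + S(1, 11)*Q = -15 + 11*(-235) = -15 - 2585 = -2600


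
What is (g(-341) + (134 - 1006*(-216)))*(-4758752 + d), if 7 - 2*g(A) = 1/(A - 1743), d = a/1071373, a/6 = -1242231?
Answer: -2310247858983419463089/2232741332 ≈ -1.0347e+12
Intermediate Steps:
a = -7453386 (a = 6*(-1242231) = -7453386)
d = -7453386/1071373 ≈ -6.9569
g(A) = 7/2 - 1/(2*(-1743 + A)) (g(A) = 7/2 - 1/(2*(A - 1743)) = 7/2 - 1/(2*(-1743 + A)))
(g(-341) + (134 - 1006*(-216)))*(-4758752 + d) = ((-12202 + 7*(-341))/(2*(-1743 - 341)) + (134 - 1006*(-216)))*(-4758752 - 7453386/1071373) = ((½)*(-12202 - 2387)/(-2084) + (134 + 217296))*(-5098405859882/1071373) = ((½)*(-1/2084)*(-14589) + 217430)*(-5098405859882/1071373) = (14589/4168 + 217430)*(-5098405859882/1071373) = (906262829/4168)*(-5098405859882/1071373) = -2310247858983419463089/2232741332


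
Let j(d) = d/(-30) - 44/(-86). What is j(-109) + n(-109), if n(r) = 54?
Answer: 75007/1290 ≈ 58.145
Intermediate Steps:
j(d) = 22/43 - d/30 (j(d) = d*(-1/30) - 44*(-1/86) = -d/30 + 22/43 = 22/43 - d/30)
j(-109) + n(-109) = (22/43 - 1/30*(-109)) + 54 = (22/43 + 109/30) + 54 = 5347/1290 + 54 = 75007/1290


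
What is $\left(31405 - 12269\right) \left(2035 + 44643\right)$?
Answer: $893230208$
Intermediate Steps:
$\left(31405 - 12269\right) \left(2035 + 44643\right) = \left(31405 + \left(-21967 + 9698\right)\right) 46678 = \left(31405 - 12269\right) 46678 = 19136 \cdot 46678 = 893230208$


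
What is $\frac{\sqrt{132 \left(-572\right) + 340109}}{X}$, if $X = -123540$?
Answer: $- \frac{\sqrt{264605}}{123540} \approx -0.0041638$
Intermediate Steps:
$\frac{\sqrt{132 \left(-572\right) + 340109}}{X} = \frac{\sqrt{132 \left(-572\right) + 340109}}{-123540} = \sqrt{-75504 + 340109} \left(- \frac{1}{123540}\right) = \sqrt{264605} \left(- \frac{1}{123540}\right) = - \frac{\sqrt{264605}}{123540}$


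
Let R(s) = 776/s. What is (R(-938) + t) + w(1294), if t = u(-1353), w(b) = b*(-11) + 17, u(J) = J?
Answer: -7302718/469 ≈ -15571.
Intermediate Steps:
w(b) = 17 - 11*b (w(b) = -11*b + 17 = 17 - 11*b)
t = -1353
(R(-938) + t) + w(1294) = (776/(-938) - 1353) + (17 - 11*1294) = (776*(-1/938) - 1353) + (17 - 14234) = (-388/469 - 1353) - 14217 = -634945/469 - 14217 = -7302718/469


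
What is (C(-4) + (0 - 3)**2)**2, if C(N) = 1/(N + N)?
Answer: 5041/64 ≈ 78.766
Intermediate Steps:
C(N) = 1/(2*N)
(C(-4) + (0 - 3)**2)**2 = ((1/2)/(-4) + (0 - 3)**2)**2 = ((1/2)*(-1/4) + (-3)**2)**2 = (-1/8 + 9)**2 = (71/8)**2 = 5041/64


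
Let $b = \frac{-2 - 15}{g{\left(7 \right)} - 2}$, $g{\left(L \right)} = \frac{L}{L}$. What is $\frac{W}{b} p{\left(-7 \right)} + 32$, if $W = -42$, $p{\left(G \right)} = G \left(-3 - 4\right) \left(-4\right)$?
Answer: $\frac{8776}{17} \approx 516.24$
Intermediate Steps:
$p{\left(G \right)} = 28 G$ ($p{\left(G \right)} = G \left(-3 - 4\right) \left(-4\right) = G \left(-7\right) \left(-4\right) = - 7 G \left(-4\right) = 28 G$)
$g{\left(L \right)} = 1$
$b = 17$ ($b = \frac{-2 - 15}{1 - 2} = - \frac{17}{-1} = \left(-17\right) \left(-1\right) = 17$)
$\frac{W}{b} p{\left(-7 \right)} + 32 = - \frac{42}{17} \cdot 28 \left(-7\right) + 32 = \left(-42\right) \frac{1}{17} \left(-196\right) + 32 = \left(- \frac{42}{17}\right) \left(-196\right) + 32 = \frac{8232}{17} + 32 = \frac{8776}{17}$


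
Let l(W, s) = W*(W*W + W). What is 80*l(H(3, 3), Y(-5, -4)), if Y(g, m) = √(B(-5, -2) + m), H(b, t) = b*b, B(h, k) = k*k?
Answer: 64800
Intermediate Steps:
B(h, k) = k²
H(b, t) = b²
Y(g, m) = √(4 + m) (Y(g, m) = √((-2)² + m) = √(4 + m))
l(W, s) = W*(W + W²) (l(W, s) = W*(W² + W) = W*(W + W²))
80*l(H(3, 3), Y(-5, -4)) = 80*((3²)²*(1 + 3²)) = 80*(9²*(1 + 9)) = 80*(81*10) = 80*810 = 64800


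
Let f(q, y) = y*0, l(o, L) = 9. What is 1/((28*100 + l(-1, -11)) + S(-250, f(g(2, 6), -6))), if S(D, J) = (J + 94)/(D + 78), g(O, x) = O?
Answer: 86/241527 ≈ 0.00035607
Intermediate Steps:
f(q, y) = 0
S(D, J) = (94 + J)/(78 + D)
1/((28*100 + l(-1, -11)) + S(-250, f(g(2, 6), -6))) = 1/((28*100 + 9) + (94 + 0)/(78 - 250)) = 1/((2800 + 9) + 94/(-172)) = 1/(2809 - 1/172*94) = 1/(2809 - 47/86) = 1/(241527/86) = 86/241527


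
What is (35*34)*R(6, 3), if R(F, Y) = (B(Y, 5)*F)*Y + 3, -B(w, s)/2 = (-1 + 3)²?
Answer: -167790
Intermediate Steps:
B(w, s) = -8 (B(w, s) = -2*(-1 + 3)² = -2*2² = -2*4 = -8)
R(F, Y) = 3 - 8*F*Y (R(F, Y) = (-8*F)*Y + 3 = -8*F*Y + 3 = 3 - 8*F*Y)
(35*34)*R(6, 3) = (35*34)*(3 - 8*6*3) = 1190*(3 - 144) = 1190*(-141) = -167790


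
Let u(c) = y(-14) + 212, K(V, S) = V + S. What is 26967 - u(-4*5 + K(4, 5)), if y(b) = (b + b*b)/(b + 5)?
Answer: 240977/9 ≈ 26775.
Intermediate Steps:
K(V, S) = S + V
y(b) = (b + b²)/(5 + b)
u(c) = 1726/9 (u(c) = -14*(1 - 14)/(5 - 14) + 212 = -14*(-13)/(-9) + 212 = -14*(-⅑)*(-13) + 212 = -182/9 + 212 = 1726/9)
26967 - u(-4*5 + K(4, 5)) = 26967 - 1*1726/9 = 26967 - 1726/9 = 240977/9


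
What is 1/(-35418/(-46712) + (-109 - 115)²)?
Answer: 23356/1171928365 ≈ 1.9930e-5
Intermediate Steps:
1/(-35418/(-46712) + (-109 - 115)²) = 1/(-35418*(-1/46712) + (-224)²) = 1/(17709/23356 + 50176) = 1/(1171928365/23356) = 23356/1171928365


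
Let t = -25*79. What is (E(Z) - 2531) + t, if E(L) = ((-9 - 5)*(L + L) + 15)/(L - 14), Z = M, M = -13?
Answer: -122041/27 ≈ -4520.0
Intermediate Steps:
Z = -13
t = -1975
E(L) = (15 - 28*L)/(-14 + L) (E(L) = (-28*L + 15)/(-14 + L) = (15 - 28*L)/(-14 + L))
(E(Z) - 2531) + t = ((15 - 28*(-13))/(-14 - 13) - 2531) - 1975 = ((15 + 364)/(-27) - 2531) - 1975 = (-1/27*379 - 2531) - 1975 = (-379/27 - 2531) - 1975 = -68716/27 - 1975 = -122041/27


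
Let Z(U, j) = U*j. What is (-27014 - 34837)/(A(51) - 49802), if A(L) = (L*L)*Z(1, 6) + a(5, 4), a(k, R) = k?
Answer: 20617/11397 ≈ 1.8090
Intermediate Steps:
A(L) = 5 + 6*L² (A(L) = (L*L)*(1*6) + 5 = L²*6 + 5 = 6*L² + 5 = 5 + 6*L²)
(-27014 - 34837)/(A(51) - 49802) = (-27014 - 34837)/((5 + 6*51²) - 49802) = -61851/((5 + 6*2601) - 49802) = -61851/((5 + 15606) - 49802) = -61851/(15611 - 49802) = -61851/(-34191) = -61851*(-1/34191) = 20617/11397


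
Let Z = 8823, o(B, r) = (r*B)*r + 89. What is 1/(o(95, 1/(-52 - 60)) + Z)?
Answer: 12544/111792223 ≈ 0.00011221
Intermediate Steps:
o(B, r) = 89 + B*r² (o(B, r) = (B*r)*r + 89 = B*r² + 89 = 89 + B*r²)
1/(o(95, 1/(-52 - 60)) + Z) = 1/((89 + 95*(1/(-52 - 60))²) + 8823) = 1/((89 + 95*(1/(-112))²) + 8823) = 1/((89 + 95*(-1/112)²) + 8823) = 1/((89 + 95*(1/12544)) + 8823) = 1/((89 + 95/12544) + 8823) = 1/(1116511/12544 + 8823) = 1/(111792223/12544) = 12544/111792223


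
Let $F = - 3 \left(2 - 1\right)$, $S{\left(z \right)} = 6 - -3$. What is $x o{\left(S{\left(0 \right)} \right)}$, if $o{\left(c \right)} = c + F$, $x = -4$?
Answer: $-24$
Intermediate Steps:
$S{\left(z \right)} = 9$ ($S{\left(z \right)} = 6 + 3 = 9$)
$F = -3$ ($F = \left(-3\right) 1 = -3$)
$o{\left(c \right)} = -3 + c$ ($o{\left(c \right)} = c - 3 = -3 + c$)
$x o{\left(S{\left(0 \right)} \right)} = - 4 \left(-3 + 9\right) = \left(-4\right) 6 = -24$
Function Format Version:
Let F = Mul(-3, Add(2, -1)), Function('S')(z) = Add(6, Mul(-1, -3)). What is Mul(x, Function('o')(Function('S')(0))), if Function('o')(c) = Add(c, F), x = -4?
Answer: -24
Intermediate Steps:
Function('S')(z) = 9 (Function('S')(z) = Add(6, 3) = 9)
F = -3 (F = Mul(-3, 1) = -3)
Function('o')(c) = Add(-3, c) (Function('o')(c) = Add(c, -3) = Add(-3, c))
Mul(x, Function('o')(Function('S')(0))) = Mul(-4, Add(-3, 9)) = Mul(-4, 6) = -24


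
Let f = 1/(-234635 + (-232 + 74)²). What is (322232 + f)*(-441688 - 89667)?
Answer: -3263616497437655/19061 ≈ -1.7122e+11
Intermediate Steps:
f = -1/209671 (f = 1/(-234635 + (-158)²) = 1/(-234635 + 24964) = 1/(-209671) = -1/209671 ≈ -4.7694e-6)
(322232 + f)*(-441688 - 89667) = (322232 - 1/209671)*(-441688 - 89667) = (67562705671/209671)*(-531355) = -3263616497437655/19061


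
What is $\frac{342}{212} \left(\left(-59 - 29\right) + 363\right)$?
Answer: $\frac{47025}{106} \approx 443.63$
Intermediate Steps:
$\frac{342}{212} \left(\left(-59 - 29\right) + 363\right) = 342 \cdot \frac{1}{212} \left(-88 + 363\right) = \frac{171}{106} \cdot 275 = \frac{47025}{106}$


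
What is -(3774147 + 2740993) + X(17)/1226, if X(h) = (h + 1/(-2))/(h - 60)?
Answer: -686930301073/105436 ≈ -6.5151e+6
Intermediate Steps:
X(h) = (-1/2 + h)/(-60 + h) (X(h) = (h - 1/2)/(-60 + h) = (-1/2 + h)/(-60 + h))
-(3774147 + 2740993) + X(17)/1226 = -(3774147 + 2740993) + ((-1/2 + 17)/(-60 + 17))/1226 = -1363/(1/(368 + (2401 + 2011))) + ((33/2)/(-43))*(1/1226) = -1363/(1/(368 + 4412)) - 1/43*33/2*(1/1226) = -1363/(1/4780) - 33/86*1/1226 = -1363/1/4780 - 33/105436 = -1363*4780 - 33/105436 = -6515140 - 33/105436 = -686930301073/105436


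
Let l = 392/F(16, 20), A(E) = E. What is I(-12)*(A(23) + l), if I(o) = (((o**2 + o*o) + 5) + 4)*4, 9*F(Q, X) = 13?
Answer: 4546476/13 ≈ 3.4973e+5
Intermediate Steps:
F(Q, X) = 13/9 (F(Q, X) = (1/9)*13 = 13/9)
I(o) = 36 + 8*o**2 (I(o) = (((o**2 + o**2) + 5) + 4)*4 = ((2*o**2 + 5) + 4)*4 = ((5 + 2*o**2) + 4)*4 = (9 + 2*o**2)*4 = 36 + 8*o**2)
l = 3528/13 (l = 392/(13/9) = 392*(9/13) = 3528/13 ≈ 271.38)
I(-12)*(A(23) + l) = (36 + 8*(-12)**2)*(23 + 3528/13) = (36 + 8*144)*(3827/13) = (36 + 1152)*(3827/13) = 1188*(3827/13) = 4546476/13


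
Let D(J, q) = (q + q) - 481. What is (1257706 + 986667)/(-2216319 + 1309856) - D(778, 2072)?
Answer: -3322618342/906463 ≈ -3665.5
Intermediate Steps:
D(J, q) = -481 + 2*q (D(J, q) = 2*q - 481 = -481 + 2*q)
(1257706 + 986667)/(-2216319 + 1309856) - D(778, 2072) = (1257706 + 986667)/(-2216319 + 1309856) - (-481 + 2*2072) = 2244373/(-906463) - (-481 + 4144) = 2244373*(-1/906463) - 1*3663 = -2244373/906463 - 3663 = -3322618342/906463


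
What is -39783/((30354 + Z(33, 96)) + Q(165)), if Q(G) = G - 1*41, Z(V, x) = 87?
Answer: -39783/30565 ≈ -1.3016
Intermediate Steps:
Q(G) = -41 + G (Q(G) = G - 41 = -41 + G)
-39783/((30354 + Z(33, 96)) + Q(165)) = -39783/((30354 + 87) + (-41 + 165)) = -39783/(30441 + 124) = -39783/30565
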